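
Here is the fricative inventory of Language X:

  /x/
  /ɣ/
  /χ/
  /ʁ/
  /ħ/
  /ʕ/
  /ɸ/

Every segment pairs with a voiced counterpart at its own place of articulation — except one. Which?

/ɸ/

Velar: /x/ ~ /ɣ/
Uvular: /χ/ ~ /ʁ/
Pharyngeal: /ħ/ ~ /ʕ/
Bilabial: only /ɸ/ (voiceless); no voiced partner.
So /ɸ/ is the unpaired segment.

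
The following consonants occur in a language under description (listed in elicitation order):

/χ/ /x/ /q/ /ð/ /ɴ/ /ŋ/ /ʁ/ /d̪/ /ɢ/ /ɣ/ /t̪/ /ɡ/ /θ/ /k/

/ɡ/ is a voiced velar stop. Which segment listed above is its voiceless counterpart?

/k/

The voiceless counterpart is a voiceless velar stop — in this inventory, /k/.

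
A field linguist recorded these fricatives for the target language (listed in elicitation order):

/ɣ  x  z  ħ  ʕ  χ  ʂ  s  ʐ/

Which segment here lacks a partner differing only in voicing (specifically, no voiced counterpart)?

/χ/

Alveolar: /s/ ~ /z/
Retroflex: /ʂ/ ~ /ʐ/
Velar: /x/ ~ /ɣ/
Pharyngeal: /ħ/ ~ /ʕ/
Uvular: only /χ/ (voiceless); no voiced partner.
So /χ/ is the unpaired segment.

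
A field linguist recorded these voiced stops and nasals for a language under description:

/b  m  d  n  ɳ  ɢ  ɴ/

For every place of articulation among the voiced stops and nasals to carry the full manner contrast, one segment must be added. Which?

/ɖ/

place of articulation  oral stop  nasal   
bilabial          b         m       
alveolar          d         n       
retroflex         —         ɳ       
uvular            ɢ         ɴ       
The retroflex row has no oral stop member, so the gap is the retroflex oral stop /ɖ/.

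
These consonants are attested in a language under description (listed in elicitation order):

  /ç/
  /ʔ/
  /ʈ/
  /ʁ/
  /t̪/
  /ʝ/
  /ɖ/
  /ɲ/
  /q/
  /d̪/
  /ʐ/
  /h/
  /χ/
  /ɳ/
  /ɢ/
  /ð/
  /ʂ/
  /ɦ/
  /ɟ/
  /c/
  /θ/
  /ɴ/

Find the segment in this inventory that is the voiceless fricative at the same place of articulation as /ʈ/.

/ʈ/ is a voiceless retroflex stop.
The voiceless fricative at the same place is a voiceless retroflex fricative — in this inventory, /ʂ/.

/ʂ/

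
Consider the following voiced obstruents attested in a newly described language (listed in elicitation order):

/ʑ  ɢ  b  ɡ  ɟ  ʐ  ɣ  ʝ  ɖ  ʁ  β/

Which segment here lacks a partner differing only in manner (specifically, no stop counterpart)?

/ʑ/

Bilabial: /b/ ~ /β/
Retroflex: /ɖ/ ~ /ʐ/
Palatal: /ɟ/ ~ /ʝ/
Velar: /ɡ/ ~ /ɣ/
Uvular: /ɢ/ ~ /ʁ/
Alveolo-palatal: only /ʑ/ (fricative); no stop partner.
So /ʑ/ is the unpaired segment.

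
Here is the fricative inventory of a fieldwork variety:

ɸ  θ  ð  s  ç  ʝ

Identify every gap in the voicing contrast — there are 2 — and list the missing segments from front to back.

/β/, /z/

place of articulation  voiceless  voiced  
bilabial          ɸ         —       
dental            θ         ð       
alveolar          s         —       
palatal           ç         ʝ       
Gaps, from front to back: bilabial lacks voiced (/β/); alveolar lacks voiced (/z/).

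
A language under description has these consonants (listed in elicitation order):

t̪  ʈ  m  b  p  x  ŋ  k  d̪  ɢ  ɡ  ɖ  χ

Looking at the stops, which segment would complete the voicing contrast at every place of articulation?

/q/

place of articulation  voiceless  voiced  
bilabial          p         b       
dental            t̪        d̪      
retroflex         ʈ         ɖ       
velar             k         ɡ       
uvular            —         ɢ       
The uvular row has no voiceless member, so the gap is the voiceless uvular stop /q/.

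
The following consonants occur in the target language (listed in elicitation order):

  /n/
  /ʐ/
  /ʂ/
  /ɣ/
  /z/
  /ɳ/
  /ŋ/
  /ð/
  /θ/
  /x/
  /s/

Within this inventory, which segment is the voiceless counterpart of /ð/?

/ð/ is a voiced dental fricative.
The voiceless counterpart is a voiceless dental fricative — in this inventory, /θ/.

/θ/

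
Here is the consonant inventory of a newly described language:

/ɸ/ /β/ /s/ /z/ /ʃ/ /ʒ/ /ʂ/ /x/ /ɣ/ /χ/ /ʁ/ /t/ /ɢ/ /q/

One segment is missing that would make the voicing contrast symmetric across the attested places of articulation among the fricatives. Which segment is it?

Voiceless: /ɸ/ (bilabial), /s/ (alveolar), /ʃ/ (postalveolar), /ʂ/ (retroflex), /x/ (velar), /χ/ (uvular).
Voiced: /β/ (bilabial), /z/ (alveolar), /ʒ/ (postalveolar), /ɣ/ (velar), /ʁ/ (uvular).
The retroflex row has no voiced member, so the gap is the voiced retroflex fricative /ʐ/.

/ʐ/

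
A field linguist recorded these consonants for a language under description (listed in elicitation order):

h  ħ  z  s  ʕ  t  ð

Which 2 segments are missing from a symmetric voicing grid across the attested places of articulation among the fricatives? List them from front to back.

/θ/, /ɦ/

Voiceless: /s/ (alveolar), /ħ/ (pharyngeal), /h/ (glottal).
Voiced: /ð/ (dental), /z/ (alveolar), /ʕ/ (pharyngeal).
Gaps, from front to back: dental lacks voiceless (/θ/); glottal lacks voiced (/ɦ/).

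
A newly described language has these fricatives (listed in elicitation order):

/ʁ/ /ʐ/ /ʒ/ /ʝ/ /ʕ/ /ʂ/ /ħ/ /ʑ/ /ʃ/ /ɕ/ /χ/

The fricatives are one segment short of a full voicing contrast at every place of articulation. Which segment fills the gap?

postalveolar: voiceless /ʃ/, voiced /ʒ/.
retroflex: voiceless /ʂ/, voiced /ʐ/.
alveolo-palatal: voiceless /ɕ/, voiced /ʑ/.
palatal: voiceless —, voiced /ʝ/.
uvular: voiceless /χ/, voiced /ʁ/.
pharyngeal: voiceless /ħ/, voiced /ʕ/.
The palatal row has no voiceless member, so the gap is the voiceless palatal fricative /ç/.

/ç/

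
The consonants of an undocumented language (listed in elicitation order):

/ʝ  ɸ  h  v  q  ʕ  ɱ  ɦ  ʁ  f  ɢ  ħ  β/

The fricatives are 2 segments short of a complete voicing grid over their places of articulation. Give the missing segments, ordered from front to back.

place of articulation  voiceless  voiced  
bilabial          ɸ         β       
labiodental       f         v       
palatal           —         ʝ       
uvular            —         ʁ       
pharyngeal        ħ         ʕ       
glottal           h         ɦ       
Gaps, from front to back: palatal lacks voiceless (/ç/); uvular lacks voiceless (/χ/).

/ç/, /χ/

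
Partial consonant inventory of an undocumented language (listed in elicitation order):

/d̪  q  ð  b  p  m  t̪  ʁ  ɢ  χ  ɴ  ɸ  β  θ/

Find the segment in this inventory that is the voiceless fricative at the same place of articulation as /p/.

/p/ is a voiceless bilabial stop.
The voiceless fricative at the same place is a voiceless bilabial fricative — in this inventory, /ɸ/.

/ɸ/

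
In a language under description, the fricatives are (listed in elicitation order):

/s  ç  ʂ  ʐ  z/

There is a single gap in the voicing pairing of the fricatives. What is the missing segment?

/ʝ/

place of articulation  voiceless  voiced  
alveolar          s         z       
retroflex         ʂ         ʐ       
palatal           ç         —       
The palatal row has no voiced member, so the gap is the voiced palatal fricative /ʝ/.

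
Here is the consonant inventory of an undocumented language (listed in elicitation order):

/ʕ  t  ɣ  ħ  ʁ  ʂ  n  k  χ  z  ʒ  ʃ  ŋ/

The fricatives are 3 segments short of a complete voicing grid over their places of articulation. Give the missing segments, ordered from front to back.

/s/, /ʐ/, /x/

Voiceless: /ʃ/ (postalveolar), /ʂ/ (retroflex), /χ/ (uvular), /ħ/ (pharyngeal).
Voiced: /z/ (alveolar), /ʒ/ (postalveolar), /ɣ/ (velar), /ʁ/ (uvular), /ʕ/ (pharyngeal).
Gaps, from front to back: alveolar lacks voiceless (/s/); retroflex lacks voiced (/ʐ/); velar lacks voiceless (/x/).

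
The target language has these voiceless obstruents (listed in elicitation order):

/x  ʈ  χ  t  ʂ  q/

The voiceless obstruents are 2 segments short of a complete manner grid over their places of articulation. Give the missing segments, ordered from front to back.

/s/, /k/

alveolar: stop /t/, fricative —.
retroflex: stop /ʈ/, fricative /ʂ/.
velar: stop —, fricative /x/.
uvular: stop /q/, fricative /χ/.
Gaps, from front to back: alveolar lacks fricative (/s/); velar lacks stop (/k/).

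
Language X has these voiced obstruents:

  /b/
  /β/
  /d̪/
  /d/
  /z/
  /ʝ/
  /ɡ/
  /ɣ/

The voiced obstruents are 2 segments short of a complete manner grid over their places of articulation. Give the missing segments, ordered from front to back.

/ð/, /ɟ/

place of articulation  stop      fricative
bilabial          b         β       
dental            d̪        —       
alveolar          d         z       
palatal           —         ʝ       
velar             ɡ         ɣ       
Gaps, from front to back: dental lacks fricative (/ð/); palatal lacks stop (/ɟ/).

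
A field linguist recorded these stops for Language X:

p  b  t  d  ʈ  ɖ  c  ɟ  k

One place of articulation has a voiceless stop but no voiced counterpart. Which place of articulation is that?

velar

bilabial: voiceless /p/, voiced /b/.
alveolar: voiceless /t/, voiced /d/.
retroflex: voiceless /ʈ/, voiced /ɖ/.
palatal: voiceless /c/, voiced /ɟ/.
velar: voiceless /k/, voiced —.
Every place of articulation has a voiced member except velar, where /ɡ/ would be expected.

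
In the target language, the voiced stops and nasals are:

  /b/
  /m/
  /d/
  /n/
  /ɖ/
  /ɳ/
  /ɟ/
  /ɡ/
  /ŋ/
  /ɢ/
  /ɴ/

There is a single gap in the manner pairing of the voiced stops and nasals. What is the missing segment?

/ɲ/

Oral stop: /b/ (bilabial), /d/ (alveolar), /ɖ/ (retroflex), /ɟ/ (palatal), /ɡ/ (velar), /ɢ/ (uvular).
Nasal: /m/ (bilabial), /n/ (alveolar), /ɳ/ (retroflex), /ŋ/ (velar), /ɴ/ (uvular).
The palatal row has no nasal member, so the gap is the palatal nasal /ɲ/.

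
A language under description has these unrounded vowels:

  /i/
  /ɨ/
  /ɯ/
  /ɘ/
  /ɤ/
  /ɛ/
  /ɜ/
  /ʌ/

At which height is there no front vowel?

Front: /i/ (high), /ɛ/ (low-mid).
Central: /ɨ/ (high), /ɘ/ (high-mid), /ɜ/ (low-mid).
Back: /ɯ/ (high), /ɤ/ (high-mid), /ʌ/ (low-mid).
Every height has a front member except high-mid, where /e/ would be expected.

high-mid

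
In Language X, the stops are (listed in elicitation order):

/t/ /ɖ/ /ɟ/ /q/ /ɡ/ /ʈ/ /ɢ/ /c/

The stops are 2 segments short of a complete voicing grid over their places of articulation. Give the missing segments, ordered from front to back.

/d/, /k/

Voiceless: /t/ (alveolar), /ʈ/ (retroflex), /c/ (palatal), /q/ (uvular).
Voiced: /ɖ/ (retroflex), /ɟ/ (palatal), /ɡ/ (velar), /ɢ/ (uvular).
Gaps, from front to back: alveolar lacks voiced (/d/); velar lacks voiceless (/k/).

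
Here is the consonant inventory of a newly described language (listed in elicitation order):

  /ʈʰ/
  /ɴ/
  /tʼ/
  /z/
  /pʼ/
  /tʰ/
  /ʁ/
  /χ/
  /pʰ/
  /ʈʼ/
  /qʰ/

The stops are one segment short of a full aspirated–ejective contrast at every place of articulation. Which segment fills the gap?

/qʼ/

place of articulation  aspirated  ejective
bilabial          pʰ        pʼ      
alveolar          tʰ        tʼ      
retroflex         ʈʰ        ʈʼ      
uvular            qʰ        —       
The uvular row has no ejective member, so the gap is the ejective uvular stop /qʼ/.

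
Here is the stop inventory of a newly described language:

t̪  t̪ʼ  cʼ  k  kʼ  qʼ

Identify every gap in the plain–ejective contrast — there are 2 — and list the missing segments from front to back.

/c/, /q/

dental: plain /t̪/, ejective /t̪ʼ/.
palatal: plain —, ejective /cʼ/.
velar: plain /k/, ejective /kʼ/.
uvular: plain —, ejective /qʼ/.
Gaps, from front to back: palatal lacks plain (/c/); uvular lacks plain (/q/).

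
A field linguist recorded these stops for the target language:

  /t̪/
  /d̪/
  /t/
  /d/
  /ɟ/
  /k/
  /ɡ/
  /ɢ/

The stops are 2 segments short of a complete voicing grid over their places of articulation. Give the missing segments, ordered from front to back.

dental: voiceless /t̪/, voiced /d̪/.
alveolar: voiceless /t/, voiced /d/.
palatal: voiceless —, voiced /ɟ/.
velar: voiceless /k/, voiced /ɡ/.
uvular: voiceless —, voiced /ɢ/.
Gaps, from front to back: palatal lacks voiceless (/c/); uvular lacks voiceless (/q/).

/c/, /q/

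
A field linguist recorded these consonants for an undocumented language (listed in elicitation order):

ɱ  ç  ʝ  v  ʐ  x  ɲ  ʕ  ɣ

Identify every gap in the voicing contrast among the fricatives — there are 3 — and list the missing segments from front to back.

/f/, /ʂ/, /ħ/

place of articulation  voiceless  voiced  
labiodental       —         v       
retroflex         —         ʐ       
palatal           ç         ʝ       
velar             x         ɣ       
pharyngeal        —         ʕ       
Gaps, from front to back: labiodental lacks voiceless (/f/); retroflex lacks voiceless (/ʂ/); pharyngeal lacks voiceless (/ħ/).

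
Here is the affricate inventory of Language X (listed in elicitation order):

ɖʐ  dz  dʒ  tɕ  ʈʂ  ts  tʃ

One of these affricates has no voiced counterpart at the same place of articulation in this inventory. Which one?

/tɕ/

Alveolar: /ts/ ~ /dz/
Postalveolar: /tʃ/ ~ /dʒ/
Retroflex: /ʈʂ/ ~ /ɖʐ/
Alveolo-palatal: only /tɕ/ (voiceless); no voiced partner.
So /tɕ/ is the unpaired segment.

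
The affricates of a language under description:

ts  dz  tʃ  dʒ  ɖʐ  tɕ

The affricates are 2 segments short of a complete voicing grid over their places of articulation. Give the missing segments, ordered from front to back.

/ʈʂ/, /dʑ/

Voiceless: /ts/ (alveolar), /tʃ/ (postalveolar), /tɕ/ (alveolo-palatal).
Voiced: /dz/ (alveolar), /dʒ/ (postalveolar), /ɖʐ/ (retroflex).
Gaps, from front to back: retroflex lacks voiceless (/ʈʂ/); alveolo-palatal lacks voiced (/dʑ/).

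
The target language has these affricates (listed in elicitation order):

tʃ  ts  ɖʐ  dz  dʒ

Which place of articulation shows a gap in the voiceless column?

retroflex

place of articulation  voiceless  voiced  
alveolar          ts        dz      
postalveolar      tʃ        dʒ      
retroflex         —         ɖʐ      
Every place of articulation has a voiceless member except retroflex, where /ʈʂ/ would be expected.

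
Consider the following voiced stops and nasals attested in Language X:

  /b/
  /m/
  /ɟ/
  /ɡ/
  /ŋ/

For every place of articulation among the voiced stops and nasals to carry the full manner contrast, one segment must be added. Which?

/ɲ/

bilabial: oral stop /b/, nasal /m/.
palatal: oral stop /ɟ/, nasal —.
velar: oral stop /ɡ/, nasal /ŋ/.
The palatal row has no nasal member, so the gap is the palatal nasal /ɲ/.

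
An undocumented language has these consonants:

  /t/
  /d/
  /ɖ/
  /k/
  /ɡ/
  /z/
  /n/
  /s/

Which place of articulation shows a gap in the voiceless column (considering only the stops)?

place of articulation  voiceless  voiced  
alveolar          t         d       
retroflex         —         ɖ       
velar             k         ɡ       
Every place of articulation has a voiceless member except retroflex, where /ʈ/ would be expected.

retroflex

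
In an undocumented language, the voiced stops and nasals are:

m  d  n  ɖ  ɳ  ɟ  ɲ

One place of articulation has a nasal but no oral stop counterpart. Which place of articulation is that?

bilabial

Oral stop: /d/ (alveolar), /ɖ/ (retroflex), /ɟ/ (palatal).
Nasal: /m/ (bilabial), /n/ (alveolar), /ɳ/ (retroflex), /ɲ/ (palatal).
Every place of articulation has an oral stop member except bilabial, where /b/ would be expected.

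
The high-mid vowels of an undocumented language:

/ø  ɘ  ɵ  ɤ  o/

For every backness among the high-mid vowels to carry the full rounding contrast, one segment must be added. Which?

backness          unrounded  rounded 
front             —         ø       
central           ɘ         ɵ       
back              ɤ         o       
The front row has no unrounded member, so the gap is the front unrounded vowel /e/.

/e/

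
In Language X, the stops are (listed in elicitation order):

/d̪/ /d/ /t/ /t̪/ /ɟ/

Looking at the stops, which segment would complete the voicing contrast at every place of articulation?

Voiceless: /t̪/ (dental), /t/ (alveolar).
Voiced: /d̪/ (dental), /d/ (alveolar), /ɟ/ (palatal).
The palatal row has no voiceless member, so the gap is the voiceless palatal stop /c/.

/c/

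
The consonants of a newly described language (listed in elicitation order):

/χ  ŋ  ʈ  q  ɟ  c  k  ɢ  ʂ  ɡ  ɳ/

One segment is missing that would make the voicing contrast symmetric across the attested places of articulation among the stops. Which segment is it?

/ɖ/

place of articulation  voiceless  voiced  
retroflex         ʈ         —       
palatal           c         ɟ       
velar             k         ɡ       
uvular            q         ɢ       
The retroflex row has no voiced member, so the gap is the voiced retroflex stop /ɖ/.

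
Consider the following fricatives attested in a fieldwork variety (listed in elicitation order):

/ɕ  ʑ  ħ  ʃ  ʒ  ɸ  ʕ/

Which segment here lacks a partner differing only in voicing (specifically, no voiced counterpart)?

/ɸ/

Postalveolar: /ʃ/ ~ /ʒ/
Alveolo-palatal: /ɕ/ ~ /ʑ/
Pharyngeal: /ħ/ ~ /ʕ/
Bilabial: only /ɸ/ (voiceless); no voiced partner.
So /ɸ/ is the unpaired segment.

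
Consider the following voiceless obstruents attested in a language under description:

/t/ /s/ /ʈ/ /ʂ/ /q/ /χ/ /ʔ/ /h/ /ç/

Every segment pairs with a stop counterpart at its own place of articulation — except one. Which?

/ç/

Alveolar: /t/ ~ /s/
Retroflex: /ʈ/ ~ /ʂ/
Uvular: /q/ ~ /χ/
Glottal: /ʔ/ ~ /h/
Palatal: only /ç/ (fricative); no stop partner.
So /ç/ is the unpaired segment.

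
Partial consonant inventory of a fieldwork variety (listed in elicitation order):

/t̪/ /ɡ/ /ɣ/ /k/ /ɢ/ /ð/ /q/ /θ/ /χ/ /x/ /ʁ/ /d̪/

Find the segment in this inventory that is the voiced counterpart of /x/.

/ɣ/

/x/ is a voiceless velar fricative.
The voiced counterpart is a voiced velar fricative — in this inventory, /ɣ/.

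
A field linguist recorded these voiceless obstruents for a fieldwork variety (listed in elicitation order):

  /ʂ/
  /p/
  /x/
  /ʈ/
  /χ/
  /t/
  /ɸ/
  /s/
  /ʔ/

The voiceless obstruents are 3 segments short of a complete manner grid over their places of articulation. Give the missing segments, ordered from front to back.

bilabial: stop /p/, fricative /ɸ/.
alveolar: stop /t/, fricative /s/.
retroflex: stop /ʈ/, fricative /ʂ/.
velar: stop —, fricative /x/.
uvular: stop —, fricative /χ/.
glottal: stop /ʔ/, fricative —.
Gaps, from front to back: velar lacks stop (/k/); uvular lacks stop (/q/); glottal lacks fricative (/h/).

/k/, /q/, /h/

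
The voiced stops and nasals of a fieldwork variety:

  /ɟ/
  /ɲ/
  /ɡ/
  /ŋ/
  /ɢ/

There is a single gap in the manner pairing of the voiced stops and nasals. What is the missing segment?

/ɴ/

Oral stop: /ɟ/ (palatal), /ɡ/ (velar), /ɢ/ (uvular).
Nasal: /ɲ/ (palatal), /ŋ/ (velar).
The uvular row has no nasal member, so the gap is the uvular nasal /ɴ/.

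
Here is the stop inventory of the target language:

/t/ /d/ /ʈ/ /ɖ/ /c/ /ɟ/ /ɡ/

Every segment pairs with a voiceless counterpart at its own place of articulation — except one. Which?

Alveolar: /t/ ~ /d/
Retroflex: /ʈ/ ~ /ɖ/
Palatal: /c/ ~ /ɟ/
Velar: only /ɡ/ (voiced); no voiceless partner.
So /ɡ/ is the unpaired segment.

/ɡ/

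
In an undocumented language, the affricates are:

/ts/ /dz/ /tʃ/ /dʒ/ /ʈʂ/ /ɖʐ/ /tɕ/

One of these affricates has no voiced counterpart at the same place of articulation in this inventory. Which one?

/tɕ/

Alveolar: /ts/ ~ /dz/
Postalveolar: /tʃ/ ~ /dʒ/
Retroflex: /ʈʂ/ ~ /ɖʐ/
Alveolo-palatal: only /tɕ/ (voiceless); no voiced partner.
So /tɕ/ is the unpaired segment.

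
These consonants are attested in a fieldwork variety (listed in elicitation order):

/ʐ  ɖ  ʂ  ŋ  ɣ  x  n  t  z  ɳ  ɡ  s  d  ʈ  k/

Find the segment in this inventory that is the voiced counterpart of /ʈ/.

/ɖ/

/ʈ/ is a voiceless retroflex stop.
The voiced counterpart is a voiced retroflex stop — in this inventory, /ɖ/.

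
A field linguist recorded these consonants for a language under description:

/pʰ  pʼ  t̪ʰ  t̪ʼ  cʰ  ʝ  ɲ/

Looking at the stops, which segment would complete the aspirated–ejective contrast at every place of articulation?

/cʼ/

Aspirated: /pʰ/ (bilabial), /t̪ʰ/ (dental), /cʰ/ (palatal).
Ejective: /pʼ/ (bilabial), /t̪ʼ/ (dental).
The palatal row has no ejective member, so the gap is the ejective palatal stop /cʼ/.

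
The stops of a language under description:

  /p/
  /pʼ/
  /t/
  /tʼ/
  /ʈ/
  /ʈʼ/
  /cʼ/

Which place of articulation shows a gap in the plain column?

palatal

bilabial: plain /p/, ejective /pʼ/.
alveolar: plain /t/, ejective /tʼ/.
retroflex: plain /ʈ/, ejective /ʈʼ/.
palatal: plain —, ejective /cʼ/.
Every place of articulation has a plain member except palatal, where /c/ would be expected.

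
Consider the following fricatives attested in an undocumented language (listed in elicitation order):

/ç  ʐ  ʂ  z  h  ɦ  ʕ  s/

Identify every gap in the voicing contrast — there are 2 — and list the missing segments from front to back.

Voiceless: /s/ (alveolar), /ʂ/ (retroflex), /ç/ (palatal), /h/ (glottal).
Voiced: /z/ (alveolar), /ʐ/ (retroflex), /ʕ/ (pharyngeal), /ɦ/ (glottal).
Gaps, from front to back: palatal lacks voiced (/ʝ/); pharyngeal lacks voiceless (/ħ/).

/ʝ/, /ħ/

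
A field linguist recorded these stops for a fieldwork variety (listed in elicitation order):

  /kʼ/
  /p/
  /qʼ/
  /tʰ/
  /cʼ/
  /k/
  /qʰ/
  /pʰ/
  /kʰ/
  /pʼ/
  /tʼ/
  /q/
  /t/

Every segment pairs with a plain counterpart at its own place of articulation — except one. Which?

/cʼ/

Bilabial: /p/ ~ /pʰ/ ~ /pʼ/
Alveolar: /t/ ~ /tʰ/ ~ /tʼ/
Velar: /k/ ~ /kʰ/ ~ /kʼ/
Uvular: /q/ ~ /qʰ/ ~ /qʼ/
Palatal: only /cʼ/ (ejective); no plain partner.
So /cʼ/ is the unpaired segment.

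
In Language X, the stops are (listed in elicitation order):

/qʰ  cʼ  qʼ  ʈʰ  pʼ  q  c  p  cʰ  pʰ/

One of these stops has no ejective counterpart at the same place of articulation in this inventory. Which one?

/ʈʰ/

Bilabial: /p/ ~ /pʰ/ ~ /pʼ/
Palatal: /c/ ~ /cʰ/ ~ /cʼ/
Uvular: /q/ ~ /qʰ/ ~ /qʼ/
Retroflex: only /ʈʰ/ (aspirated); no ejective partner.
So /ʈʰ/ is the unpaired segment.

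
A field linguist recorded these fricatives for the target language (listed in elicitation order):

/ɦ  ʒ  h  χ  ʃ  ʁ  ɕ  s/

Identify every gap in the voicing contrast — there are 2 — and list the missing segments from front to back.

alveolar: voiceless /s/, voiced —.
postalveolar: voiceless /ʃ/, voiced /ʒ/.
alveolo-palatal: voiceless /ɕ/, voiced —.
uvular: voiceless /χ/, voiced /ʁ/.
glottal: voiceless /h/, voiced /ɦ/.
Gaps, from front to back: alveolar lacks voiced (/z/); alveolo-palatal lacks voiced (/ʑ/).

/z/, /ʑ/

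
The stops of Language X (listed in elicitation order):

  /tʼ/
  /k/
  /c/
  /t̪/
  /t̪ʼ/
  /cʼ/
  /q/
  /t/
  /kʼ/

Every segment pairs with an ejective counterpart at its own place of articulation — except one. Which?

Dental: /t̪/ ~ /t̪ʼ/
Alveolar: /t/ ~ /tʼ/
Palatal: /c/ ~ /cʼ/
Velar: /k/ ~ /kʼ/
Uvular: only /q/ (plain); no ejective partner.
So /q/ is the unpaired segment.

/q/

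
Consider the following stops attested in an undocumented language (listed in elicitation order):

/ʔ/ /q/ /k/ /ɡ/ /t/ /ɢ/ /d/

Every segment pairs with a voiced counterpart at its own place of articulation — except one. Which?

Alveolar: /t/ ~ /d/
Velar: /k/ ~ /ɡ/
Uvular: /q/ ~ /ɢ/
Glottal: only /ʔ/ (voiceless); no voiced partner.
So /ʔ/ is the unpaired segment.

/ʔ/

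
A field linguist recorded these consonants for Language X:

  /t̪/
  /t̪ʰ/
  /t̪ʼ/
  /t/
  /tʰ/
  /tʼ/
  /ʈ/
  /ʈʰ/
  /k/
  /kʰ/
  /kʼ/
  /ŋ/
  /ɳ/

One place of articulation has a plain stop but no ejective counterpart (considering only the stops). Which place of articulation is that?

retroflex

place of articulation  plain     aspirated  ejective
dental            t̪        t̪ʰ       t̪ʼ     
alveolar          t         tʰ        tʼ      
retroflex         ʈ         ʈʰ        —       
velar             k         kʰ        kʼ      
Every place of articulation has an ejective member except retroflex, where /ʈʼ/ would be expected.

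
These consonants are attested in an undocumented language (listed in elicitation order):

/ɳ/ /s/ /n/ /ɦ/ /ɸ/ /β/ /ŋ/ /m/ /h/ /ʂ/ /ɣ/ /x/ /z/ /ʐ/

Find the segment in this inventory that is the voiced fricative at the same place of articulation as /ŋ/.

/ɣ/

/ŋ/ is a velar nasal.
The voiced fricative at the same place is a voiced velar fricative — in this inventory, /ɣ/.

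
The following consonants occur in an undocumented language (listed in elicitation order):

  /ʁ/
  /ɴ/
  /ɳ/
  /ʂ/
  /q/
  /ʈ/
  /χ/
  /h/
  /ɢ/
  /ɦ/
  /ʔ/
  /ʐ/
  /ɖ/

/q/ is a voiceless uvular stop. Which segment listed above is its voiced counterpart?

/ɢ/

The voiced counterpart is a voiced uvular stop — in this inventory, /ɢ/.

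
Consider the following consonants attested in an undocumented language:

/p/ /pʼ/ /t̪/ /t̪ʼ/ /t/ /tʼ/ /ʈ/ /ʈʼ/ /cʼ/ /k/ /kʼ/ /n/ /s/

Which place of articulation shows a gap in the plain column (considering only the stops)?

palatal

place of articulation  plain     ejective
bilabial          p         pʼ      
dental            t̪        t̪ʼ     
alveolar          t         tʼ      
retroflex         ʈ         ʈʼ      
palatal           —         cʼ      
velar             k         kʼ      
Every place of articulation has a plain member except palatal, where /c/ would be expected.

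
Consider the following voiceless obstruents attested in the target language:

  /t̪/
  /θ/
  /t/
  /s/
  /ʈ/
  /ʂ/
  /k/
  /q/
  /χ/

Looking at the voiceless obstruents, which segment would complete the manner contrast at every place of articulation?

/x/

place of articulation  stop      fricative
dental            t̪        θ       
alveolar          t         s       
retroflex         ʈ         ʂ       
velar             k         —       
uvular            q         χ       
The velar row has no fricative member, so the gap is the velar fricative /x/.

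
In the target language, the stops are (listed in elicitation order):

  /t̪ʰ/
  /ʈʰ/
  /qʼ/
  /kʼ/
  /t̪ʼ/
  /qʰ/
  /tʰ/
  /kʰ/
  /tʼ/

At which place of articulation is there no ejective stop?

dental: aspirated /t̪ʰ/, ejective /t̪ʼ/.
alveolar: aspirated /tʰ/, ejective /tʼ/.
retroflex: aspirated /ʈʰ/, ejective —.
velar: aspirated /kʰ/, ejective /kʼ/.
uvular: aspirated /qʰ/, ejective /qʼ/.
Every place of articulation has an ejective member except retroflex, where /ʈʼ/ would be expected.

retroflex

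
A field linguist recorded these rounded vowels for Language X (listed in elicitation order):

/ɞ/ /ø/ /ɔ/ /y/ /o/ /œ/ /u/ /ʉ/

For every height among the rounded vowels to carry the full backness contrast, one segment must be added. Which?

/ɵ/

high: front /y/, central /ʉ/, back /u/.
high-mid: front /ø/, central —, back /o/.
low-mid: front /œ/, central /ɞ/, back /ɔ/.
The high-mid row has no central member, so the gap is the high-mid central rounded vowel /ɵ/.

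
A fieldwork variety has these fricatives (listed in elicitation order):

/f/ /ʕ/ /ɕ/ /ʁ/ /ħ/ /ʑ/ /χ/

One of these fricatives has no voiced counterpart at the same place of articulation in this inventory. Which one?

Alveolo-palatal: /ɕ/ ~ /ʑ/
Uvular: /χ/ ~ /ʁ/
Pharyngeal: /ħ/ ~ /ʕ/
Labiodental: only /f/ (voiceless); no voiced partner.
So /f/ is the unpaired segment.

/f/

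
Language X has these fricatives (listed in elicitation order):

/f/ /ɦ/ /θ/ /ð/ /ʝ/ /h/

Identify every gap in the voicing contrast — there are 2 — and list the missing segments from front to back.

/v/, /ç/

place of articulation  voiceless  voiced  
labiodental       f         —       
dental            θ         ð       
palatal           —         ʝ       
glottal           h         ɦ       
Gaps, from front to back: labiodental lacks voiced (/v/); palatal lacks voiceless (/ç/).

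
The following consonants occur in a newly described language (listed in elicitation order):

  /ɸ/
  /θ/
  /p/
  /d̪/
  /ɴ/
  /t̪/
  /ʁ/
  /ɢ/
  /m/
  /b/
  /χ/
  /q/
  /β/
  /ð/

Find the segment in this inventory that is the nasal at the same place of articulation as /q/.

/q/ is a voiceless uvular stop.
The nasal at the same place is an uvular nasal — in this inventory, /ɴ/.

/ɴ/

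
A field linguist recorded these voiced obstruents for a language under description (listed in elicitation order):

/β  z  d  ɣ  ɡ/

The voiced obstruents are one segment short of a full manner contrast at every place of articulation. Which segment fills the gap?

/b/

place of articulation  stop      fricative
bilabial          —         β       
alveolar          d         z       
velar             ɡ         ɣ       
The bilabial row has no stop member, so the gap is the bilabial stop /b/.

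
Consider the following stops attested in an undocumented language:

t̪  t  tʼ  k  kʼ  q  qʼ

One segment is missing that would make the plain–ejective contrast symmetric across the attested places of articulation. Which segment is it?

Plain: /t̪/ (dental), /t/ (alveolar), /k/ (velar), /q/ (uvular).
Ejective: /tʼ/ (alveolar), /kʼ/ (velar), /qʼ/ (uvular).
The dental row has no ejective member, so the gap is the ejective dental stop /t̪ʼ/.

/t̪ʼ/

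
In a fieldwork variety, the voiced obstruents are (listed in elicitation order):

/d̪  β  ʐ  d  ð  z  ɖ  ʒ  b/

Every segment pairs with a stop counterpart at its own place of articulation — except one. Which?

/ʒ/

Bilabial: /b/ ~ /β/
Dental: /d̪/ ~ /ð/
Alveolar: /d/ ~ /z/
Retroflex: /ɖ/ ~ /ʐ/
Postalveolar: only /ʒ/ (fricative); no stop partner.
So /ʒ/ is the unpaired segment.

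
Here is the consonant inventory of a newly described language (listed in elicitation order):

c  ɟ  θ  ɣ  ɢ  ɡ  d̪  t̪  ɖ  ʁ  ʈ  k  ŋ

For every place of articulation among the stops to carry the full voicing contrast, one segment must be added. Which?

/q/

place of articulation  voiceless  voiced  
dental            t̪        d̪      
retroflex         ʈ         ɖ       
palatal           c         ɟ       
velar             k         ɡ       
uvular            —         ɢ       
The uvular row has no voiceless member, so the gap is the voiceless uvular stop /q/.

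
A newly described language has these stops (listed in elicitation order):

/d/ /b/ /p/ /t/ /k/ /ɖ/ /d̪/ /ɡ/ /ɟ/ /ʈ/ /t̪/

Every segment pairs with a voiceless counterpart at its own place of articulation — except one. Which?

Bilabial: /p/ ~ /b/
Dental: /t̪/ ~ /d̪/
Alveolar: /t/ ~ /d/
Retroflex: /ʈ/ ~ /ɖ/
Velar: /k/ ~ /ɡ/
Palatal: only /ɟ/ (voiced); no voiceless partner.
So /ɟ/ is the unpaired segment.

/ɟ/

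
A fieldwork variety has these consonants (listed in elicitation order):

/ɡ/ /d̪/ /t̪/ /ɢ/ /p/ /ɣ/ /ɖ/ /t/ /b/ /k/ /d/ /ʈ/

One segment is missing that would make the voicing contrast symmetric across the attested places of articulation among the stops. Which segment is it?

bilabial: voiceless /p/, voiced /b/.
dental: voiceless /t̪/, voiced /d̪/.
alveolar: voiceless /t/, voiced /d/.
retroflex: voiceless /ʈ/, voiced /ɖ/.
velar: voiceless /k/, voiced /ɡ/.
uvular: voiceless —, voiced /ɢ/.
The uvular row has no voiceless member, so the gap is the voiceless uvular stop /q/.

/q/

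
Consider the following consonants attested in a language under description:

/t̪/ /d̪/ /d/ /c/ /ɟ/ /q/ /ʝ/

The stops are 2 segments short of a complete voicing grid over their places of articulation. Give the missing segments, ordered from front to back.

Voiceless: /t̪/ (dental), /c/ (palatal), /q/ (uvular).
Voiced: /d̪/ (dental), /d/ (alveolar), /ɟ/ (palatal).
Gaps, from front to back: alveolar lacks voiceless (/t/); uvular lacks voiced (/ɢ/).

/t/, /ɢ/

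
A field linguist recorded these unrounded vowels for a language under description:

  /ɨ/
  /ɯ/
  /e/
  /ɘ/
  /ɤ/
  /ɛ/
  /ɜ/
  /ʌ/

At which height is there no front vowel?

high: front —, central /ɨ/, back /ɯ/.
high-mid: front /e/, central /ɘ/, back /ɤ/.
low-mid: front /ɛ/, central /ɜ/, back /ʌ/.
Every height has a front member except high, where /i/ would be expected.

high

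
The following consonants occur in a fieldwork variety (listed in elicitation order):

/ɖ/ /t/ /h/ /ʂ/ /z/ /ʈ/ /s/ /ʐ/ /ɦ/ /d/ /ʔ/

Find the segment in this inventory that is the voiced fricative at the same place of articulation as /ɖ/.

/ʐ/

/ɖ/ is a voiced retroflex stop.
The voiced fricative at the same place is a voiced retroflex fricative — in this inventory, /ʐ/.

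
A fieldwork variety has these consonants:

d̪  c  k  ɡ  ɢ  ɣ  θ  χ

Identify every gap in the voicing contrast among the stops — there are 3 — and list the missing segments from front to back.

/t̪/, /ɟ/, /q/

dental: voiceless —, voiced /d̪/.
palatal: voiceless /c/, voiced —.
velar: voiceless /k/, voiced /ɡ/.
uvular: voiceless —, voiced /ɢ/.
Gaps, from front to back: dental lacks voiceless (/t̪/); palatal lacks voiced (/ɟ/); uvular lacks voiceless (/q/).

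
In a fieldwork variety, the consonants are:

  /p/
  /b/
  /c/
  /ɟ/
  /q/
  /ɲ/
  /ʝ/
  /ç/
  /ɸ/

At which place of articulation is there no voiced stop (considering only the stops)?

bilabial: voiceless /p/, voiced /b/.
palatal: voiceless /c/, voiced /ɟ/.
uvular: voiceless /q/, voiced —.
Every place of articulation has a voiced member except uvular, where /ɢ/ would be expected.

uvular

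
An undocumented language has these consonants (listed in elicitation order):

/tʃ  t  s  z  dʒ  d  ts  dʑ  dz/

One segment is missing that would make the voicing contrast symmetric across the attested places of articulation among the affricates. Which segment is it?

/tɕ/

alveolar: voiceless /ts/, voiced /dz/.
postalveolar: voiceless /tʃ/, voiced /dʒ/.
alveolo-palatal: voiceless —, voiced /dʑ/.
The alveolo-palatal row has no voiceless member, so the gap is the voiceless alveolo-palatal affricate /tɕ/.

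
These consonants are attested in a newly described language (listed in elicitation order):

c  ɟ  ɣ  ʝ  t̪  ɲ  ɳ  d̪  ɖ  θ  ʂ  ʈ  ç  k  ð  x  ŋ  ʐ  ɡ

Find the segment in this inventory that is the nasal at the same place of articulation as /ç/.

/ç/ is a voiceless palatal fricative.
The nasal at the same place is a palatal nasal — in this inventory, /ɲ/.

/ɲ/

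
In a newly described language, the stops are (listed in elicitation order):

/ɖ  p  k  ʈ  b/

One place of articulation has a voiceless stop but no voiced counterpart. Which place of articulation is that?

place of articulation  voiceless  voiced  
bilabial          p         b       
retroflex         ʈ         ɖ       
velar             k         —       
Every place of articulation has a voiced member except velar, where /ɡ/ would be expected.

velar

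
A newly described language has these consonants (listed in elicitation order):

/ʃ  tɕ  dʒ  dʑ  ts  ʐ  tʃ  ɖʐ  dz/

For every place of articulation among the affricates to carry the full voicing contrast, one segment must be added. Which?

Voiceless: /ts/ (alveolar), /tʃ/ (postalveolar), /tɕ/ (alveolo-palatal).
Voiced: /dz/ (alveolar), /dʒ/ (postalveolar), /ɖʐ/ (retroflex), /dʑ/ (alveolo-palatal).
The retroflex row has no voiceless member, so the gap is the voiceless retroflex affricate /ʈʂ/.

/ʈʂ/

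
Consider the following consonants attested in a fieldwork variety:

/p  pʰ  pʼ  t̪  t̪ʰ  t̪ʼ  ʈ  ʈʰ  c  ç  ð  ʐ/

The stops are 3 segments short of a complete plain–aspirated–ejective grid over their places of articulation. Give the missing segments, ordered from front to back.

/ʈʼ/, /cʰ/, /cʼ/

place of articulation  plain     aspirated  ejective
bilabial          p         pʰ        pʼ      
dental            t̪        t̪ʰ       t̪ʼ     
retroflex         ʈ         ʈʰ        —       
palatal           c         —         —       
Gaps, from front to back: retroflex lacks ejective (/ʈʼ/); palatal lacks aspirated (/cʰ/); palatal lacks ejective (/cʼ/).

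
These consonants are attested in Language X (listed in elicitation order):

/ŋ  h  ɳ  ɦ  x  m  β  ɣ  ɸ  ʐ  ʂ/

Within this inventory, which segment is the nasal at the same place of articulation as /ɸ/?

/ɸ/ is a voiceless bilabial fricative.
The nasal at the same place is a bilabial nasal — in this inventory, /m/.

/m/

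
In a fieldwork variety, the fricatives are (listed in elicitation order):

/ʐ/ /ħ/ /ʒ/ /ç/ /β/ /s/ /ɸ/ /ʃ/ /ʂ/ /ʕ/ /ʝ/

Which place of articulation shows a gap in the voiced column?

alveolar

bilabial: voiceless /ɸ/, voiced /β/.
alveolar: voiceless /s/, voiced —.
postalveolar: voiceless /ʃ/, voiced /ʒ/.
retroflex: voiceless /ʂ/, voiced /ʐ/.
palatal: voiceless /ç/, voiced /ʝ/.
pharyngeal: voiceless /ħ/, voiced /ʕ/.
Every place of articulation has a voiced member except alveolar, where /z/ would be expected.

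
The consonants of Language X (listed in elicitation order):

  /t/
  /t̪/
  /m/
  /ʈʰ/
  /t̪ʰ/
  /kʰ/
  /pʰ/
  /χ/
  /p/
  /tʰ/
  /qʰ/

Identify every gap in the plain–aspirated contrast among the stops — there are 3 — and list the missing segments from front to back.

bilabial: plain /p/, aspirated /pʰ/.
dental: plain /t̪/, aspirated /t̪ʰ/.
alveolar: plain /t/, aspirated /tʰ/.
retroflex: plain —, aspirated /ʈʰ/.
velar: plain —, aspirated /kʰ/.
uvular: plain —, aspirated /qʰ/.
Gaps, from front to back: retroflex lacks plain (/ʈ/); velar lacks plain (/k/); uvular lacks plain (/q/).

/ʈ/, /k/, /q/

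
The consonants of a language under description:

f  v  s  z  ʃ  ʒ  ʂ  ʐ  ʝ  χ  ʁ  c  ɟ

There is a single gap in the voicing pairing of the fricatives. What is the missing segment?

/ç/

Voiceless: /f/ (labiodental), /s/ (alveolar), /ʃ/ (postalveolar), /ʂ/ (retroflex), /χ/ (uvular).
Voiced: /v/ (labiodental), /z/ (alveolar), /ʒ/ (postalveolar), /ʐ/ (retroflex), /ʝ/ (palatal), /ʁ/ (uvular).
The palatal row has no voiceless member, so the gap is the voiceless palatal fricative /ç/.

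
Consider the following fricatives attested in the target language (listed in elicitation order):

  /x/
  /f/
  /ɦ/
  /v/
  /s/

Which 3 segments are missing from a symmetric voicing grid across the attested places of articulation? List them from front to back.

/z/, /ɣ/, /h/

place of articulation  voiceless  voiced  
labiodental       f         v       
alveolar          s         —       
velar             x         —       
glottal           —         ɦ       
Gaps, from front to back: alveolar lacks voiced (/z/); velar lacks voiced (/ɣ/); glottal lacks voiceless (/h/).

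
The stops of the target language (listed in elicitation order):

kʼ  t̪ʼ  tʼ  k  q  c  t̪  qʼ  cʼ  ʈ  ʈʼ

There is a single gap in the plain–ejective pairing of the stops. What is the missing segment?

/t/

Plain: /t̪/ (dental), /ʈ/ (retroflex), /c/ (palatal), /k/ (velar), /q/ (uvular).
Ejective: /t̪ʼ/ (dental), /tʼ/ (alveolar), /ʈʼ/ (retroflex), /cʼ/ (palatal), /kʼ/ (velar), /qʼ/ (uvular).
The alveolar row has no plain member, so the gap is the plain alveolar stop /t/.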